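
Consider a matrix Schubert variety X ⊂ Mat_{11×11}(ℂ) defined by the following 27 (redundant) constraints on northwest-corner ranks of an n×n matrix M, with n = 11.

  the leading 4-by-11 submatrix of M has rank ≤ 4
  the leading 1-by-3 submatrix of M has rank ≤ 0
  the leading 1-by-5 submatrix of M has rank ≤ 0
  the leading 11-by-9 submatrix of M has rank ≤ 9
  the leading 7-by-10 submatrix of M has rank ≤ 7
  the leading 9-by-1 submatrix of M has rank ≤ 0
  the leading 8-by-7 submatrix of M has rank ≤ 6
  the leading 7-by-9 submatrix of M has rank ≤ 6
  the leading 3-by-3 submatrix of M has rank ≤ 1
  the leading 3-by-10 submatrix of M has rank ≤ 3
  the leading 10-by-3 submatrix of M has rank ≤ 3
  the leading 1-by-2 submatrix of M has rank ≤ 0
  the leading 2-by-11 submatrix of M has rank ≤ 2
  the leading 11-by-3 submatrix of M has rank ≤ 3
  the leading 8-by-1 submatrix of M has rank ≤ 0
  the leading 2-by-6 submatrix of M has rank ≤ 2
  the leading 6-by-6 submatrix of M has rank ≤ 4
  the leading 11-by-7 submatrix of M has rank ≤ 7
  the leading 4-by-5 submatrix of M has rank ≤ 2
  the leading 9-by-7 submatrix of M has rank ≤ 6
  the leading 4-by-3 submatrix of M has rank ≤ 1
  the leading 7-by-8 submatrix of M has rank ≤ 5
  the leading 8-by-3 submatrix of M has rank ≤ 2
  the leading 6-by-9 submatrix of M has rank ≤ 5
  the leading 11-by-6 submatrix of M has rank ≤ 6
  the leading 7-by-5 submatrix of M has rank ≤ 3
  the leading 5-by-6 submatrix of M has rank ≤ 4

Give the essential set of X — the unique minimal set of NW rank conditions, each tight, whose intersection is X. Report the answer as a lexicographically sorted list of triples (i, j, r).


Reconstructing r_w from the 27 given conditions:

  i=1: 0  0  0  0  0  1  1  1  1  1  1
  i=2: 0  1  1  1  1  2  2  2  2  2  2
  i=3: 0  1  1  2  2  3  3  3  3  3  3
  i=4: 0  1  1  2  2  3  4  4  4  4  4
  i=5: 0  1  2  3  3  4  5  5  5  5  5
  i=6: 0  1  2  3  3  4  5  5  5  6  6
  i=7: 0  1  2  3  3  4  5  5  6  7  7
  i=8: 0  1  2  3  4  5  6  6  7  8  8
  i=9: 0  1  2  3  4  5  6  7  8  9  9
  i=10: 1  2  3  4  5  6  7  8  9  10  10
  i=11: 1  2  3  4  5  6  7  8  9  10  11

giving w = (6, 2, 4, 7, 3, 10, 9, 5, 8, 1, 11) via Δ²R.

Rothe diagram D(w) (21 cells), 7 SE-corners (essential conditions):

[(1, 5, 0), (4, 3, 1), (4, 5, 2), (6, 9, 5), (7, 5, 3), (7, 8, 5), (9, 1, 0)]


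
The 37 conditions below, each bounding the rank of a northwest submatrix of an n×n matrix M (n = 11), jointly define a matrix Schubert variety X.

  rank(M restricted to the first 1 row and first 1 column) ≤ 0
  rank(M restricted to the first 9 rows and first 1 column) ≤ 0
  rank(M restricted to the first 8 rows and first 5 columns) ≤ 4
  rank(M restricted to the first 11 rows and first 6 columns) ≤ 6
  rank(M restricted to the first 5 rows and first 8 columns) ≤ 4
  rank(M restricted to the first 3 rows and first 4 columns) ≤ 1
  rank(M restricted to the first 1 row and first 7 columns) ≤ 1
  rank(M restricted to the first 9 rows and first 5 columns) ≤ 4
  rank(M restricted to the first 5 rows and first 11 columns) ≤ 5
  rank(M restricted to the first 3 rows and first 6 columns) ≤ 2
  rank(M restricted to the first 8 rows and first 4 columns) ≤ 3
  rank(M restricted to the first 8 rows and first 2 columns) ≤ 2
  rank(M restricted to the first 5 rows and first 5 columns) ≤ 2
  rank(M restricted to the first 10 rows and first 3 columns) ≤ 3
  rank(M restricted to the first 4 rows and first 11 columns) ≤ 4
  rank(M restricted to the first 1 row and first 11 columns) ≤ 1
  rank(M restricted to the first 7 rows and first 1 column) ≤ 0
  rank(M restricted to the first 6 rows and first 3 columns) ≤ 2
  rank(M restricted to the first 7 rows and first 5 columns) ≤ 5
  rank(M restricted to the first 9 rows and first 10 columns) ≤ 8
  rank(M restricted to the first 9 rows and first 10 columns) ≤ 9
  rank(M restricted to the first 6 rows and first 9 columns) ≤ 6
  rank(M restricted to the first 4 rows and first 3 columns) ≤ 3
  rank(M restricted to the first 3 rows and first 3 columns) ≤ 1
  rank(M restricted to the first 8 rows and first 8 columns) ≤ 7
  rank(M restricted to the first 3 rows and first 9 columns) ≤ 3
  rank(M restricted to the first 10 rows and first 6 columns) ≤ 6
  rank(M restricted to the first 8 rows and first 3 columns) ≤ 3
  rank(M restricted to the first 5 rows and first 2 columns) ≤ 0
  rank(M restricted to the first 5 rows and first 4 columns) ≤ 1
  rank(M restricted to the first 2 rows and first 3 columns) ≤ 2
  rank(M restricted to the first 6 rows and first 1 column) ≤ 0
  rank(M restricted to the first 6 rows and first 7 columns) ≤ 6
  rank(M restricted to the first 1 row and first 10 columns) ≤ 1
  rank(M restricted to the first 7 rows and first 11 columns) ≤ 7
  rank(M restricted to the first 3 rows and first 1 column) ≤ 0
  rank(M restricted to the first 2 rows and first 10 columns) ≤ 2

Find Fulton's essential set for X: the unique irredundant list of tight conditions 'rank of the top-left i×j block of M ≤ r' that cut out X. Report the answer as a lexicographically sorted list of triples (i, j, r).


Recovering R(i,j) via the rank-extension bound from the 37 conditions:

  0 0 1 1 1 1 1 1 1 1 1
  0 0 1 1 2 2 2 2 2 2 2
  0 0 1 1 2 2 3 3 3 3 3
  0 0 1 1 2 3 4 4 4 4 4
  0 0 1 1 2 3 4 4 5 5 5
  0 1 2 2 3 4 5 5 6 6 6
  0 1 2 3 4 5 6 6 7 7 7
  0 1 2 3 4 5 6 7 8 8 8
  0 1 2 3 4 5 6 7 8 8 9
  1 2 3 4 5 6 7 8 9 9 10
  1 2 3 4 5 6 7 8 9 10 11

second differences of R give the permutation w = (3, 5, 7, 6, 9, 2, 4, 8, 11, 1, 10).

Fulton essential set (6 of the 21 Rothe cells):

[(3, 6, 2), (5, 2, 0), (5, 4, 1), (5, 8, 4), (9, 1, 0), (9, 10, 8)]


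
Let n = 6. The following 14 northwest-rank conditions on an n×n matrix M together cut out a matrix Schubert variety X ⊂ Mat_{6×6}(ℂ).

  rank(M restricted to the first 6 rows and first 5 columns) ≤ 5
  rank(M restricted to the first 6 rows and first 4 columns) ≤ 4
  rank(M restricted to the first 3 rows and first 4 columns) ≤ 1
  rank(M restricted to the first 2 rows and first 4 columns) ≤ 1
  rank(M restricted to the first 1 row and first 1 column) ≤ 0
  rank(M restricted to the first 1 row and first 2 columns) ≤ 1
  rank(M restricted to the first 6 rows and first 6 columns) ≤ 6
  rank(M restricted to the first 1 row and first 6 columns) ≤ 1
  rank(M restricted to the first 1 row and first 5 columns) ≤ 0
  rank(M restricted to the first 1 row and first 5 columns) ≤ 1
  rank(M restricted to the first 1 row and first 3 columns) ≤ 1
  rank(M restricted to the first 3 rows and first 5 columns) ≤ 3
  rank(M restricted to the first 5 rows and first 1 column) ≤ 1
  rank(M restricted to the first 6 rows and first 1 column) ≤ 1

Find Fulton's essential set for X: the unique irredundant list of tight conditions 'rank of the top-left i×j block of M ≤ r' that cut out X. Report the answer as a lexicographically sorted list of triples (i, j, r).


Reconstructing r_w from the 14 given conditions:

  0  0  0  0  0  1
  1  1  1  1  1  2
  1  1  1  1  2  3
  1  2  2  2  3  4
  1  2  3  3  4  5
  1  2  3  4  5  6

so w = (6, 1, 5, 2, 3, 4).

D(w) has 8 cells with 2 SE-corners; essential set:

[(1, 5, 0), (3, 4, 1)]


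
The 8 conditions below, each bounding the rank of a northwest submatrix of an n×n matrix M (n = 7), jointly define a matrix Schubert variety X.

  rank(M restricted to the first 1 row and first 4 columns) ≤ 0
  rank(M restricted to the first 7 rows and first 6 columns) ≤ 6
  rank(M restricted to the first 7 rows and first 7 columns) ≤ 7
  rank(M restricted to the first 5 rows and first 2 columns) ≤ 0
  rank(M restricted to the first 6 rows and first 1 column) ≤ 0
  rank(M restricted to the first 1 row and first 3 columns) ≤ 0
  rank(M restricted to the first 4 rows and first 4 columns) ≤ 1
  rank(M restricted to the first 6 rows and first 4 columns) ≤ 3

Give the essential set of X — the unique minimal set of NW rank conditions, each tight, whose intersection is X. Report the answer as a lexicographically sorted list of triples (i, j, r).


Reconstructing r_w from the 8 given conditions:

  0, 0, 0, 0, 1, 1, 1
  0, 0, 1, 1, 2, 2, 2
  0, 0, 1, 1, 2, 3, 3
  0, 0, 1, 1, 2, 3, 4
  0, 0, 1, 2, 3, 4, 5
  0, 1, 2, 3, 4, 5, 6
  1, 2, 3, 4, 5, 6, 7

so w = (5, 3, 6, 7, 4, 2, 1).

|D(w)|=15, |Ess(w)|=4:

[(1, 4, 0), (4, 4, 1), (5, 2, 0), (6, 1, 0)]


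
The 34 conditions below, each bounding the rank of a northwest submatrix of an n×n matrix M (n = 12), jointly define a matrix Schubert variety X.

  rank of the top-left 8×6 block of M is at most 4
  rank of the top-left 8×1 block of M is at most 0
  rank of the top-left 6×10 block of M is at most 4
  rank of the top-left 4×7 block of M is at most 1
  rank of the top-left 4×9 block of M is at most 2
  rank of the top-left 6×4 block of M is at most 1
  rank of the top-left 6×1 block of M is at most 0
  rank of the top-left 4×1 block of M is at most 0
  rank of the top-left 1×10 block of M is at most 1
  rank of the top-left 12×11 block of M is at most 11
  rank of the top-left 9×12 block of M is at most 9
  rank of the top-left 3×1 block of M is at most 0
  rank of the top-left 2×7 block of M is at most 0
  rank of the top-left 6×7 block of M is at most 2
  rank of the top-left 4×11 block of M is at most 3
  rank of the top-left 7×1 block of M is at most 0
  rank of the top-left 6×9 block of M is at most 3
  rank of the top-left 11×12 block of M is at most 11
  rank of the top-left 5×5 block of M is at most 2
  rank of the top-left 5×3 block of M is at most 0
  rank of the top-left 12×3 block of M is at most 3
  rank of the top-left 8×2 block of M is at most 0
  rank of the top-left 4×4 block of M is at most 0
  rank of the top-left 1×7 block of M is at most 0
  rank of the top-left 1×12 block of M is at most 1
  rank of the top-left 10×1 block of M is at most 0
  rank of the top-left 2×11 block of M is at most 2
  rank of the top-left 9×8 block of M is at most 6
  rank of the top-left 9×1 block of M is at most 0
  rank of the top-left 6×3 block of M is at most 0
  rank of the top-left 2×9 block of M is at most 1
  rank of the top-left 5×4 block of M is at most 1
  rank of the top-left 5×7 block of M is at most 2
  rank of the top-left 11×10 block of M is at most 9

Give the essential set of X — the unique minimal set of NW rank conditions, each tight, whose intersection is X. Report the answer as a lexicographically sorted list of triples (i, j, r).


Rank table r_w(12×12) implied by the 34 constraints:

  R[1]: 0  0  0  0  0  0  0  1  1  1  1  1
  R[2]: 0  0  0  0  0  0  0  1  1  2  2  2
  R[3]: 0  0  0  0  1  1  1  2  2  3  3  3
  R[4]: 0  0  0  0  1  1  1  2  2  3  3  4
  R[5]: 0  0  0  1  2  2  2  3  3  4  4  5
  R[6]: 0  0  0  1  2  2  2  3  3  4  5  6
  R[7]: 0  0  1  2  3  3  3  4  4  5  6  7
  R[8]: 0  0  1  2  3  4  4  5  5  6  7  8
  R[9]: 0  1  2  3  4  5  5  6  6  7  8  9
  R[10]: 0  1  2  3  4  5  6  7  7  8  9  10
  R[11]: 1  2  3  4  5  6  7  8  8  9  10  11
  R[12]: 1  2  3  4  5  6  7  8  9  10  11  12

second differences of R give the permutation w = (8, 10, 5, 12, 4, 11, 3, 6, 2, 7, 1, 9).

D(w) has 42 cells with 11 SE-corners; essential set:

[(2, 7, 0), (2, 9, 1), (4, 4, 0), (4, 7, 1), (4, 9, 2), (4, 11, 3), (6, 3, 0), (6, 7, 2), (6, 9, 3), (8, 2, 0), (10, 1, 0)]


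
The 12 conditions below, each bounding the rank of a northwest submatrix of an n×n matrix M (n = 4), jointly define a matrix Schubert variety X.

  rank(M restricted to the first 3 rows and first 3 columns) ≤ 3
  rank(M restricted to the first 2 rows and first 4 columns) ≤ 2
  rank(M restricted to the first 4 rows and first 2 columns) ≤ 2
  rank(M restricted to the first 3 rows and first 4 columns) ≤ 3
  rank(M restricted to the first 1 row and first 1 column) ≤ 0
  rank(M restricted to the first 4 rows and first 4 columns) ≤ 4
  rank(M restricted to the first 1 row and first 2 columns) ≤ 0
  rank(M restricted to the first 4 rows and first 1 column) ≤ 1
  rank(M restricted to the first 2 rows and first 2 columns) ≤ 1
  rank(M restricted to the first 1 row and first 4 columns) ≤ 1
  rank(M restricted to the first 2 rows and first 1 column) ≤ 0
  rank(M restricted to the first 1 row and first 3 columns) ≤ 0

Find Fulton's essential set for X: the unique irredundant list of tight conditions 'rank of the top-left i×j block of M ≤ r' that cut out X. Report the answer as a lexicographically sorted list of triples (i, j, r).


Propagating the 12 rank bounds to every northwest block:

  R[1]: 0, 0, 0, 1
  R[2]: 0, 1, 1, 2
  R[3]: 1, 2, 2, 3
  R[4]: 1, 2, 3, 4

the unique w with this rank table is (4, 2, 1, 3).

2 SE-corners of the 4-cell Rothe diagram give Ess(w):

[(1, 3, 0), (2, 1, 0)]


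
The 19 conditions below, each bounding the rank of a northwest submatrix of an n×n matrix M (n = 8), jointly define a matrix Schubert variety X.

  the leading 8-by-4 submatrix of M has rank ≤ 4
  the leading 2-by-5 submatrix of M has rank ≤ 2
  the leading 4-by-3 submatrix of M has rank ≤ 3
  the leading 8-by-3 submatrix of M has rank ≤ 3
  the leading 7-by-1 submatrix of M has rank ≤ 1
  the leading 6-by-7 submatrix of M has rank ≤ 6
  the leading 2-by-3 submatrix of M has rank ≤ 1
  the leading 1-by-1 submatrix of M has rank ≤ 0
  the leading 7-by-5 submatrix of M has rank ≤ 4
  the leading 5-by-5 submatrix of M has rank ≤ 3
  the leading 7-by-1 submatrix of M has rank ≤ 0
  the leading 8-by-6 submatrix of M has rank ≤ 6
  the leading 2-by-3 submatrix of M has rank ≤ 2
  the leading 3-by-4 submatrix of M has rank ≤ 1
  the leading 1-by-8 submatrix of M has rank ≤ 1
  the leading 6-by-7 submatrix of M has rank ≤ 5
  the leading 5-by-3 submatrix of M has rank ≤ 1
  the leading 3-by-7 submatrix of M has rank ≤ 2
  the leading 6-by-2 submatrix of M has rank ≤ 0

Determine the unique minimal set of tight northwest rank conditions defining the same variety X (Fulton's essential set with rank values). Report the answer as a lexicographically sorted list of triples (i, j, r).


Recovering R(i,j) via the rank-extension bound from the 19 conditions:

  0, 0, 1, 1, 1, 1, 1, 1
  0, 0, 1, 1, 2, 2, 2, 2
  0, 0, 1, 1, 2, 2, 2, 3
  0, 0, 1, 2, 3, 3, 3, 4
  0, 0, 1, 2, 3, 4, 4, 5
  0, 0, 1, 2, 3, 4, 5, 6
  0, 1, 2, 3, 4, 5, 6, 7
  1, 2, 3, 4, 5, 6, 7, 8

hence w(1..8) = (3, 5, 8, 4, 6, 7, 2, 1).

ℓ(w)=17; the 4 essential cells (i,j,r):

[(3, 4, 1), (3, 7, 2), (6, 2, 0), (7, 1, 0)]


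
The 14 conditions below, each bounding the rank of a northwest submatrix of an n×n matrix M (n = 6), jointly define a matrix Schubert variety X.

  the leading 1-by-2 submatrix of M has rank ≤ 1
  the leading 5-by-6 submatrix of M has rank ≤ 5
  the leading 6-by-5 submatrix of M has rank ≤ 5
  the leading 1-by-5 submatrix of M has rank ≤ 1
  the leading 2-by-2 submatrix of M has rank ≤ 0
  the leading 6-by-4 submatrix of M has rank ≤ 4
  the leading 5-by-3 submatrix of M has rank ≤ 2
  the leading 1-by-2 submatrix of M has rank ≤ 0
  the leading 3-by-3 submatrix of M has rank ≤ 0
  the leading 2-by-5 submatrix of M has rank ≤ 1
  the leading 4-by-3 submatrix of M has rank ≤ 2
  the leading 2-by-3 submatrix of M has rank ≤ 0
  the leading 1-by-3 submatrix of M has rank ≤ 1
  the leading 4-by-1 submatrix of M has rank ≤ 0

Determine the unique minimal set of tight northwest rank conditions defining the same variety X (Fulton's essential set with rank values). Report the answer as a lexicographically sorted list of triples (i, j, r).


Rank table r_w(6×6) implied by the 14 constraints:

  R[1]: 0  0  0  1  1  1
  R[2]: 0  0  0  1  1  2
  R[3]: 0  0  0  1  2  3
  R[4]: 0  1  1  2  3  4
  R[5]: 1  2  2  3  4  5
  R[6]: 1  2  3  4  5  6

second differences of R give the permutation w = (4, 6, 5, 2, 1, 3).

|D(w)|=11, |Ess(w)|=3:

[(2, 5, 1), (3, 3, 0), (4, 1, 0)]


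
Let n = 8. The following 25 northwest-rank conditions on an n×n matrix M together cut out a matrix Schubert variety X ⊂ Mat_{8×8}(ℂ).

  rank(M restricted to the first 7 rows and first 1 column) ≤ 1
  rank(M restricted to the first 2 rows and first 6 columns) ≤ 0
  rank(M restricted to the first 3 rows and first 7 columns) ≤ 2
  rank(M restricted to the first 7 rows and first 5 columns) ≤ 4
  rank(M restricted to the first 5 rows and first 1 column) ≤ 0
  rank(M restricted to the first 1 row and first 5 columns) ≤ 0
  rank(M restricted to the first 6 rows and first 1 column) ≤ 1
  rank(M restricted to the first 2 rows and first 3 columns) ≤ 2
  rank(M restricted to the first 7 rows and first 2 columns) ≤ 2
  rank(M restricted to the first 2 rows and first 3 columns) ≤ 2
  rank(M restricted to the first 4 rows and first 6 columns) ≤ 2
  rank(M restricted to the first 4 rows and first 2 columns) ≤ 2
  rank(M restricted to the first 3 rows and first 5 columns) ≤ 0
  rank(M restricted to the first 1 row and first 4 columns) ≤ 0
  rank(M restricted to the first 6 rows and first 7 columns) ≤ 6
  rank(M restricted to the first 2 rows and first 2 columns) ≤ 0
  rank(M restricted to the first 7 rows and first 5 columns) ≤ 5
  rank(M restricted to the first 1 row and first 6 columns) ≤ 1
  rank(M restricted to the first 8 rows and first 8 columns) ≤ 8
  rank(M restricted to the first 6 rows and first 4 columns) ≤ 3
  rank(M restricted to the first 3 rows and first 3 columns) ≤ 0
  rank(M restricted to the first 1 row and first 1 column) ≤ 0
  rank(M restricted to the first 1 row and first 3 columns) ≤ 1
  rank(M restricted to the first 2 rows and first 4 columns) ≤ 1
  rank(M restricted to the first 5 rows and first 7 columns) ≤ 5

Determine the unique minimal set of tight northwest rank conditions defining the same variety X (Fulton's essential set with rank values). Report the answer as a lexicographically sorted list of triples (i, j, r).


The tightest implied rank at each (i,j), from the 25 conditions:

  row 1: 0 0 0 0 0 0 1 1
  row 2: 0 0 0 0 0 0 1 2
  row 3: 0 0 0 0 0 1 2 3
  row 4: 0 1 1 1 1 2 3 4
  row 5: 0 1 2 2 2 3 4 5
  row 6: 1 2 3 3 3 4 5 6
  row 7: 1 2 3 4 4 5 6 7
  row 8: 1 2 3 4 5 6 7 8

the unique w with this rank table is (7, 8, 6, 2, 3, 1, 4, 5).

3 SE-corners of the 19-cell Rothe diagram give Ess(w):

[(2, 6, 0), (3, 5, 0), (5, 1, 0)]


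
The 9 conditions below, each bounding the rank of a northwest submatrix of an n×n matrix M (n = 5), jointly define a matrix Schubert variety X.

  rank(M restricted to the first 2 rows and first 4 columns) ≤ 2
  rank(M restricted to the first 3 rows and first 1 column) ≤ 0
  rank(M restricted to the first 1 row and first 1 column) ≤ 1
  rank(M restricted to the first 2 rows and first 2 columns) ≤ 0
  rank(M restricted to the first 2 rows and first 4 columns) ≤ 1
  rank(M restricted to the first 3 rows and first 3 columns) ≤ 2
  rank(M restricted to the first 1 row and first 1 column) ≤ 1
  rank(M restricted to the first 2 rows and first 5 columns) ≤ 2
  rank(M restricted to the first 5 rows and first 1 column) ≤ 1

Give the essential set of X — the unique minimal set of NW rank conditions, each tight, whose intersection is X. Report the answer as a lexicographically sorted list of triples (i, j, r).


Reconstructing r_w from the 9 given conditions:

  i=1: 0  0  1  1  1
  i=2: 0  0  1  1  2
  i=3: 0  1  2  2  3
  i=4: 1  2  3  3  4
  i=5: 1  2  3  4  5

giving w = (3, 5, 2, 1, 4) via Δ²R.

D(w) has 6 cells with 3 SE-corners; essential set:

[(2, 2, 0), (2, 4, 1), (3, 1, 0)]


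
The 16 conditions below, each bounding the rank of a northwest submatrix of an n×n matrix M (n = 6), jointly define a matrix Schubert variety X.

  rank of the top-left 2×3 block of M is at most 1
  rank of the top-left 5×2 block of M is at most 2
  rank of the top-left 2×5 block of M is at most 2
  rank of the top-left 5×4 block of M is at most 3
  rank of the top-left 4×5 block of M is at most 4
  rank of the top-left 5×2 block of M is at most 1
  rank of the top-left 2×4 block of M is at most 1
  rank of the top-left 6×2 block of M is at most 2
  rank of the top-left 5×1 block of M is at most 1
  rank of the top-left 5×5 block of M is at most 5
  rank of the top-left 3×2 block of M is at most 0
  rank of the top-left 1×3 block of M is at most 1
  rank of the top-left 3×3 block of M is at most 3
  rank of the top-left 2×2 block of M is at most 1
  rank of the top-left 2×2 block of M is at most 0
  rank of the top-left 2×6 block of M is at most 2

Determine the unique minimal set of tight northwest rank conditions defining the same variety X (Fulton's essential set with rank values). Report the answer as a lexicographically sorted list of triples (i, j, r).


Computing R[i][j] = min implied NW-rank bound (n=6, 16 conditions):

  row 1: 0  0  1  1  1  1
  row 2: 0  0  1  1  2  2
  row 3: 0  0  1  2  3  3
  row 4: 1  1  2  3  4  4
  row 5: 1  1  2  3  4  5
  row 6: 1  2  3  4  5  6

giving w = (3, 5, 4, 1, 6, 2) via Δ²R.

ℓ(w)=8; the 3 essential cells (i,j,r):

[(2, 4, 1), (3, 2, 0), (5, 2, 1)]


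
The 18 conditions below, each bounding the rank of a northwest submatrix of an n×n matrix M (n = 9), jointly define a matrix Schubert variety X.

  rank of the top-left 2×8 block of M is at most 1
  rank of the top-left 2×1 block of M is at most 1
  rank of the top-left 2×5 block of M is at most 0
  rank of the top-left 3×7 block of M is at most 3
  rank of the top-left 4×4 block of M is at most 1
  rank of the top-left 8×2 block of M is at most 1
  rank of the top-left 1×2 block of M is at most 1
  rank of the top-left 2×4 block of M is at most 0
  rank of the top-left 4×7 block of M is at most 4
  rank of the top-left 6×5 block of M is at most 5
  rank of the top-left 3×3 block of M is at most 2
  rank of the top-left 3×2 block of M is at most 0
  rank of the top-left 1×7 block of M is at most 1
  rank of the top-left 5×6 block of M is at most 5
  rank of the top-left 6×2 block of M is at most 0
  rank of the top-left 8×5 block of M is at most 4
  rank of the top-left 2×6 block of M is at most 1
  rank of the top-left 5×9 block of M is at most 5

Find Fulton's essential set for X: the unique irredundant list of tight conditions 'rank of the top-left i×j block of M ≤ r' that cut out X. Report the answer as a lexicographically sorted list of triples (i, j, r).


The tightest implied rank at each (i,j), from the 18 conditions:

  i=1: 0  0  0  0  0  1  1  1  1
  i=2: 0  0  0  0  0  1  1  1  2
  i=3: 0  0  1  1  1  2  2  2  3
  i=4: 0  0  1  1  2  3  3  3  4
  i=5: 0  0  1  2  3  4  4  4  5
  i=6: 0  0  1  2  3  4  5  5  6
  i=7: 1  1  2  3  4  5  6  6  7
  i=8: 1  1  2  3  4  5  6  7  8
  i=9: 1  2  3  4  5  6  7  8  9

hence w(1..9) = (6, 9, 3, 5, 4, 7, 1, 8, 2).

5 SE-corners of the 22-cell Rothe diagram give Ess(w):

[(2, 5, 0), (2, 8, 1), (4, 4, 1), (6, 2, 0), (8, 2, 1)]


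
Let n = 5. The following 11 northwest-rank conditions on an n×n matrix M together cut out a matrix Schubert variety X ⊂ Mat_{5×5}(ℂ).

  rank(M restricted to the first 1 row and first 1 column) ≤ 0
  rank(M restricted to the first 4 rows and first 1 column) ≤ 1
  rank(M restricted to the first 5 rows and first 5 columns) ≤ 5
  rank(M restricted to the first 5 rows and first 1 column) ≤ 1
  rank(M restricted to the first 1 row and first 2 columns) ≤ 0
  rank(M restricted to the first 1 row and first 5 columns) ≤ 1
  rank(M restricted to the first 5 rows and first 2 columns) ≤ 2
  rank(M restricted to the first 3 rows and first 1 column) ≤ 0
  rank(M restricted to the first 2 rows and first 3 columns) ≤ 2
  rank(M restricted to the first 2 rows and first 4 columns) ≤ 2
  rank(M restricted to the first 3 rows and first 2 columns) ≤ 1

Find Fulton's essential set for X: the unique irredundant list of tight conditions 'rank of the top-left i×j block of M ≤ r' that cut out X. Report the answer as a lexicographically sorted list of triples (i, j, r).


Reconstructing r_w from the 11 given conditions:

  0, 0, 1, 1, 1
  0, 1, 2, 2, 2
  0, 1, 2, 3, 3
  1, 2, 3, 4, 4
  1, 2, 3, 4, 5

the unique w with this rank table is (3, 2, 4, 1, 5).

2 SE-corners of the 4-cell Rothe diagram give Ess(w):

[(1, 2, 0), (3, 1, 0)]


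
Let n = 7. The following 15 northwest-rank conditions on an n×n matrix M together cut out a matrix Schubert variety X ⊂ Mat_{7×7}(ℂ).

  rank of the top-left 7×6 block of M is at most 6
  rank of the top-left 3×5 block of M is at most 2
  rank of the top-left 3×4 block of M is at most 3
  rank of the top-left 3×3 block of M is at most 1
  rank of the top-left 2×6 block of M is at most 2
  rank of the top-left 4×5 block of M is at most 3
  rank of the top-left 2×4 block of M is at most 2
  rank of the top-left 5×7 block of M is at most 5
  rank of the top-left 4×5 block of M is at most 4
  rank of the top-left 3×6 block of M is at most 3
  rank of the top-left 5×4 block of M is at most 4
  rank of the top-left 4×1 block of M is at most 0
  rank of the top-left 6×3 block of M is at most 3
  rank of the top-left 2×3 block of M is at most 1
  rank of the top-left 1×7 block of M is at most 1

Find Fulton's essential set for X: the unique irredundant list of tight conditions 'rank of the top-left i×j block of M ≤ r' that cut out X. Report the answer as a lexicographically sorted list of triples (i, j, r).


Propagating the 15 rank bounds to every northwest block:

  0 | 1 | 1 | 1 | 1 | 1 | 1
  0 | 1 | 1 | 2 | 2 | 2 | 2
  0 | 1 | 1 | 2 | 2 | 3 | 3
  0 | 1 | 2 | 3 | 3 | 4 | 4
  1 | 2 | 3 | 4 | 4 | 5 | 5
  1 | 2 | 3 | 4 | 5 | 6 | 6
  1 | 2 | 3 | 4 | 5 | 6 | 7

reading off 1-entries of Δ²R: w = (2, 4, 6, 3, 1, 5, 7).

|D(w)|=7, |Ess(w)|=3:

[(3, 3, 1), (3, 5, 2), (4, 1, 0)]


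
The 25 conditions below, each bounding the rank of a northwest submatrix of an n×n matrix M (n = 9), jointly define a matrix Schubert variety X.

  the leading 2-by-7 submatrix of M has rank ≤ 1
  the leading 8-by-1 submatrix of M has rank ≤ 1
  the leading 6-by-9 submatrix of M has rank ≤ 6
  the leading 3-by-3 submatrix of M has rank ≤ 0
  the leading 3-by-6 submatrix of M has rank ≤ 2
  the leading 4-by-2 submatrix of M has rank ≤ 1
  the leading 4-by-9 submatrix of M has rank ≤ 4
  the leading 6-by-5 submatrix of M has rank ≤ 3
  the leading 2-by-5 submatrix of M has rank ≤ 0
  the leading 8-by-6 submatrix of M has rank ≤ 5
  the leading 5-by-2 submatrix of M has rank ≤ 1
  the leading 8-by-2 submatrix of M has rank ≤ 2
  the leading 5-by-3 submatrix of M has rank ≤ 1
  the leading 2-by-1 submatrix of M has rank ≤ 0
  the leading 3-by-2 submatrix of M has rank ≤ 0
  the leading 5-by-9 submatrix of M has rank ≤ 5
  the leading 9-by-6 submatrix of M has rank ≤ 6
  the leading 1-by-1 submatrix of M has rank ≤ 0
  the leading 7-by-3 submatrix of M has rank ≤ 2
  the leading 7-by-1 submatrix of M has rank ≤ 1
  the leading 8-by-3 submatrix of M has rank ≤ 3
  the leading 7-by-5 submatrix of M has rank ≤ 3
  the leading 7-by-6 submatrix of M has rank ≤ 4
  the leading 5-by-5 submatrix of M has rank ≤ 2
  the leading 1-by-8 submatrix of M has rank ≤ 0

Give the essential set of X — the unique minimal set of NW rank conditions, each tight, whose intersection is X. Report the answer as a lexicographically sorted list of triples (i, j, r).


Recovering R(i,j) via the rank-extension bound from the 25 conditions:

  row 1: 0  0  0  0  0  0  0  0  1
  row 2: 0  0  0  0  0  1  1  1  2
  row 3: 0  0  0  1  1  2  2  2  3
  row 4: 1  1  1  2  2  3  3  3  4
  row 5: 1  1  1  2  2  3  4  4  5
  row 6: 1  2  2  3  3  4  5  5  6
  row 7: 1  2  2  3  3  4  5  6  7
  row 8: 1  2  3  4  4  5  6  7  8
  row 9: 1  2  3  4  5  6  7  8  9

so w = (9, 6, 4, 1, 7, 2, 8, 3, 5).

7 SE-corners of the 21-cell Rothe diagram give Ess(w):

[(1, 8, 0), (2, 5, 0), (3, 3, 0), (5, 3, 1), (5, 5, 2), (7, 3, 2), (7, 5, 3)]


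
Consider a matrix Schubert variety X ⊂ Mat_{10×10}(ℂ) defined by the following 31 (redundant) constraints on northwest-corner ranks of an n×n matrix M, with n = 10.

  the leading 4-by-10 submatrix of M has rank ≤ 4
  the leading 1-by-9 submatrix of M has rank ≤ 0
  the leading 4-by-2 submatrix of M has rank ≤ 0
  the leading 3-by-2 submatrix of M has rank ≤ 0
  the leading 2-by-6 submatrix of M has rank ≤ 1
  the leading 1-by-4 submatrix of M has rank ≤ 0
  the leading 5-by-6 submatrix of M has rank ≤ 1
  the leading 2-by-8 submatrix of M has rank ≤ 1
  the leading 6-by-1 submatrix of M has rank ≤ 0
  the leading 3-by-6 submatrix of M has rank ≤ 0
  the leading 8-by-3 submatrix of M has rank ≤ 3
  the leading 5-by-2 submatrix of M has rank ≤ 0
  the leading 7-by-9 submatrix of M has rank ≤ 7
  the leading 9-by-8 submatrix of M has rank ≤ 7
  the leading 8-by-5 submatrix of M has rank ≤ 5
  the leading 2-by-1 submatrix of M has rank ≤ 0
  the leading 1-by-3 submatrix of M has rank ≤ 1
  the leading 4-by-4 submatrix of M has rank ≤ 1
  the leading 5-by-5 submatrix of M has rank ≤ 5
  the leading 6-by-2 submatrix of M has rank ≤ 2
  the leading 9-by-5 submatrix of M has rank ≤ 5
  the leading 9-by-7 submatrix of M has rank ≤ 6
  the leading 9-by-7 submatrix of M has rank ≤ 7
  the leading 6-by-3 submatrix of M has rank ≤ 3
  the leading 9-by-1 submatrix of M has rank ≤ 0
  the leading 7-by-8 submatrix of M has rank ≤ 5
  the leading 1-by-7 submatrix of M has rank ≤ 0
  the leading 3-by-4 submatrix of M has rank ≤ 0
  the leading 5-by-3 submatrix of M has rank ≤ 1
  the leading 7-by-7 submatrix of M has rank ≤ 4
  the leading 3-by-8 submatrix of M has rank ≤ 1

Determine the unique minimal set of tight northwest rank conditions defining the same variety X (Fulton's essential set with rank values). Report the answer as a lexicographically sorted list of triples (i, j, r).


Recovering R(i,j) via the rank-extension bound from the 31 conditions:

  0  0  0  0  0  0  0  0  0  1
  0  0  0  0  0  0  1  1  1  2
  0  0  0  0  0  0  1  1  2  3
  0  0  1  1  1  1  2  2  3  4
  0  0  1  1  1  1  2  3  4  5
  0  1  2  2  2  2  3  4  5  6
  0  1  2  3  3  3  4  5  6  7
  0  1  2  3  4  4  5  6  7  8
  0  1  2  3  4  5  6  7  8  9
  1  2  3  4  5  6  7  8  9  10

second differences of R give the permutation w = (10, 7, 9, 3, 8, 2, 4, 5, 6, 1).

|D(w)|=33, |Ess(w)|=6:

[(1, 9, 0), (3, 6, 0), (3, 8, 1), (5, 2, 0), (5, 6, 1), (9, 1, 0)]


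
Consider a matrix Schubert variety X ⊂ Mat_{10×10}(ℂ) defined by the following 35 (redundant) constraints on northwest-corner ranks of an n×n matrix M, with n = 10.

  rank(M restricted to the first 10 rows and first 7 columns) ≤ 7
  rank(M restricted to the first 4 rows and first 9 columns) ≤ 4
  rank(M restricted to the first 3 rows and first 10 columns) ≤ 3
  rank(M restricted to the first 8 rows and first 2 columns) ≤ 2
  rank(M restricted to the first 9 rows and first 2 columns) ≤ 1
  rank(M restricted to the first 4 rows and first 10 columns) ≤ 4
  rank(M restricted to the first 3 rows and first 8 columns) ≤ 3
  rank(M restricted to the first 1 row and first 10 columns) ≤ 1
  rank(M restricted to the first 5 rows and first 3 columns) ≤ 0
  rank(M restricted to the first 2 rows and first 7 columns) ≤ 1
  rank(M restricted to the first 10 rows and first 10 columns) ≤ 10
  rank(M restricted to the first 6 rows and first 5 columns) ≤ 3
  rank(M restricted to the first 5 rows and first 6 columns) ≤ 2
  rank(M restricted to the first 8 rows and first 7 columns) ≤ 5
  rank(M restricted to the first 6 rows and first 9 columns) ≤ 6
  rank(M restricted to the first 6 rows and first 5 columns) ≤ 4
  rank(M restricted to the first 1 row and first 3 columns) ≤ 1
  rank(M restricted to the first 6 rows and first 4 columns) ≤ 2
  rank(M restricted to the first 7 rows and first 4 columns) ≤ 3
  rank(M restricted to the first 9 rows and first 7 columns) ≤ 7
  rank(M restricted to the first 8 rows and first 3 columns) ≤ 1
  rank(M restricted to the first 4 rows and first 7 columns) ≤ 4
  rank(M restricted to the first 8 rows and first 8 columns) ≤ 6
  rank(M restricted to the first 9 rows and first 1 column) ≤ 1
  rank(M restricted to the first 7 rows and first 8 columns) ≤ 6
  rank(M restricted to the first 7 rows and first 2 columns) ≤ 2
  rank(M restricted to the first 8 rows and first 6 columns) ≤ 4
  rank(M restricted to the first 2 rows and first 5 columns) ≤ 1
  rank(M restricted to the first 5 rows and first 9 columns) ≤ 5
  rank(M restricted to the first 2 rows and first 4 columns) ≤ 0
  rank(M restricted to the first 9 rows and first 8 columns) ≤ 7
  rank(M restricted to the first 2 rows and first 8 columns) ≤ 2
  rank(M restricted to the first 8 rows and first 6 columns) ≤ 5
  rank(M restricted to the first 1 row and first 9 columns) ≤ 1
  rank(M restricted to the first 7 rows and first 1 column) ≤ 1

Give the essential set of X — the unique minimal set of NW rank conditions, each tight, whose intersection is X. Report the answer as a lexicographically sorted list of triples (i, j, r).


Computing R[i][j] = min implied NW-rank bound (n=10, 35 conditions):

  i=1: 0, 0, 0, 0, 1, 1, 1, 1, 1, 1
  i=2: 0, 0, 0, 0, 1, 1, 1, 2, 2, 2
  i=3: 0, 0, 0, 1, 2, 2, 2, 3, 3, 3
  i=4: 0, 0, 0, 1, 2, 2, 3, 4, 4, 4
  i=5: 0, 0, 0, 1, 2, 2, 3, 4, 5, 5
  i=6: 1, 1, 1, 2, 3, 3, 4, 5, 6, 6
  i=7: 1, 1, 1, 2, 3, 4, 5, 6, 7, 7
  i=8: 1, 1, 1, 2, 3, 4, 5, 6, 7, 8
  i=9: 1, 1, 2, 3, 4, 5, 6, 7, 8, 9
  i=10: 1, 2, 3, 4, 5, 6, 7, 8, 9, 10

reading off 1-entries of Δ²R: w = (5, 8, 4, 7, 9, 1, 6, 10, 3, 2).

Rothe diagram D(w) (26 cells), 6 SE-corners (essential conditions):

[(2, 4, 0), (2, 7, 1), (5, 3, 0), (5, 6, 2), (8, 3, 1), (9, 2, 1)]


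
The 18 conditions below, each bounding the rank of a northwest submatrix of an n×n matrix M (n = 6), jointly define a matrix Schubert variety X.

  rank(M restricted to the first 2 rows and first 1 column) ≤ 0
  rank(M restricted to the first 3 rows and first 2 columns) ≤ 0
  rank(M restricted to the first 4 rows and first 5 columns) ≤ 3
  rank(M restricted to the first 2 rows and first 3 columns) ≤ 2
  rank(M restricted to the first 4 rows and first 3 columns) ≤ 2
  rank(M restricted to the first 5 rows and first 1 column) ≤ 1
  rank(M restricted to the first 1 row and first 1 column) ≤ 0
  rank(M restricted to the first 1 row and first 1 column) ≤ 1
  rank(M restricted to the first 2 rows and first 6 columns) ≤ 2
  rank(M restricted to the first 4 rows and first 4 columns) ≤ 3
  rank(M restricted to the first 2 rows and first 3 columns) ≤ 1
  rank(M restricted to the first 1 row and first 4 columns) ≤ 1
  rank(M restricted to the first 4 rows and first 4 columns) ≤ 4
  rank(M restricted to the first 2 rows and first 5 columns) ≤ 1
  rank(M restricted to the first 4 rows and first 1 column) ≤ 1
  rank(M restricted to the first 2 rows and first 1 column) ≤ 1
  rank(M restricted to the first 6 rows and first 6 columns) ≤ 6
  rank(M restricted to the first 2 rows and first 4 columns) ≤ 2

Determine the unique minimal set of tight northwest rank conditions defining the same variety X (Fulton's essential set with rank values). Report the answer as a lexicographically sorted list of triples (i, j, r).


Recovering R(i,j) via the rank-extension bound from the 18 conditions:

  R[1]: 0 0 1 1 1 1
  R[2]: 0 0 1 1 1 2
  R[3]: 0 0 1 2 2 3
  R[4]: 1 1 2 3 3 4
  R[5]: 1 2 3 4 4 5
  R[6]: 1 2 3 4 5 6

giving w = (3, 6, 4, 1, 2, 5) via Δ²R.

Rothe diagram D(w) (8 cells), 2 SE-corners (essential conditions):

[(2, 5, 1), (3, 2, 0)]


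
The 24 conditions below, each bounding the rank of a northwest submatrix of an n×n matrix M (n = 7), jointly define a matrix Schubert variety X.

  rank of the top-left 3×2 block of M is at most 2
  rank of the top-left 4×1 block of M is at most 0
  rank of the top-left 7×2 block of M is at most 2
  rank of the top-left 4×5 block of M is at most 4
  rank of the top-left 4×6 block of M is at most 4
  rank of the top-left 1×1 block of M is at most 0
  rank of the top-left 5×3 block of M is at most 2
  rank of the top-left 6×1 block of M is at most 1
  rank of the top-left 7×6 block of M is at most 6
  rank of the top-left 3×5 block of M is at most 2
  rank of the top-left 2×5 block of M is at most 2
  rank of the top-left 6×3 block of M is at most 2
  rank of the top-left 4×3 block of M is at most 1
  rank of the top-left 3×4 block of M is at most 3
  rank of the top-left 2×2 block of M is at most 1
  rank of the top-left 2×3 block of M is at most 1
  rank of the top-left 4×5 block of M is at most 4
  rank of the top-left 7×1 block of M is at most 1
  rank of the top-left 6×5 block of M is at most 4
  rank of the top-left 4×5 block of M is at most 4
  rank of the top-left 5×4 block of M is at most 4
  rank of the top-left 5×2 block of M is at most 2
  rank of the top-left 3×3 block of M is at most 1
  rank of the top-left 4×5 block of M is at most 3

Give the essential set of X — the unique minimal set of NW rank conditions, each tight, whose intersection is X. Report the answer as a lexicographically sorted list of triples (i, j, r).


Reconstructing r_w from the 24 given conditions:

  row 1: 0 1 1 1 1 1 1
  row 2: 0 1 1 2 2 2 2
  row 3: 0 1 1 2 2 3 3
  row 4: 0 1 1 2 3 4 4
  row 5: 1 2 2 3 4 5 5
  row 6: 1 2 2 3 4 5 6
  row 7: 1 2 3 4 5 6 7

hence w(1..7) = (2, 4, 6, 5, 1, 7, 3).

4 SE-corners of the 9-cell Rothe diagram give Ess(w):

[(3, 5, 2), (4, 1, 0), (4, 3, 1), (6, 3, 2)]


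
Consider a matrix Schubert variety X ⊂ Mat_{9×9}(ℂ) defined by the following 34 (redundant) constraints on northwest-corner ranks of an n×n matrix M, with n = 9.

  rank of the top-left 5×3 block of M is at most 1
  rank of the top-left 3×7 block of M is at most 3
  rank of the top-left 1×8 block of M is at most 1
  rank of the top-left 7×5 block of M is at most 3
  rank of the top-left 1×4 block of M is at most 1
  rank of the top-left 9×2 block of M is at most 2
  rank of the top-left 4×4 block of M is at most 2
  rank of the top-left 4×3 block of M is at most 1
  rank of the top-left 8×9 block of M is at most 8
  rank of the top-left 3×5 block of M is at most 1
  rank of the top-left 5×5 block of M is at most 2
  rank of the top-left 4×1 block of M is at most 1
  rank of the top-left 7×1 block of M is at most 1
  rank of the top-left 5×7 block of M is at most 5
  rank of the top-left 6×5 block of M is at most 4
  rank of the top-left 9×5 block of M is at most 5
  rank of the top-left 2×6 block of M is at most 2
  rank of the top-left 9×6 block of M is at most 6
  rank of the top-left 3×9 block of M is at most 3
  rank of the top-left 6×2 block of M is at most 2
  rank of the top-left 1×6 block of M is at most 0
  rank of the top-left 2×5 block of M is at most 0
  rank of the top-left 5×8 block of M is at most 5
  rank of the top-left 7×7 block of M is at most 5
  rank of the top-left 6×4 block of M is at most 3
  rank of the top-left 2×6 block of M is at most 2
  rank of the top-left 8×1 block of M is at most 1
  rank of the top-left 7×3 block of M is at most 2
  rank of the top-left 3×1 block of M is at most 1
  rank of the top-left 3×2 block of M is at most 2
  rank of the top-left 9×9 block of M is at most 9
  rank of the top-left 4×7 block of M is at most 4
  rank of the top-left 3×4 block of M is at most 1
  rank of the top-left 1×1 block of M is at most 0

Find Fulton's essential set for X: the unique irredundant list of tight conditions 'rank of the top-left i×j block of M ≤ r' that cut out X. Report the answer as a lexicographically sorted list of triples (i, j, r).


Recovering R(i,j) via the rank-extension bound from the 34 conditions:

  i=1: 0 0 0 0 0 0 1 1 1
  i=2: 0 0 0 0 0 1 2 2 2
  i=3: 1 1 1 1 1 2 3 3 3
  i=4: 1 1 1 2 2 3 4 4 4
  i=5: 1 1 1 2 2 3 4 5 5
  i=6: 1 2 2 3 3 4 5 6 6
  i=7: 1 2 2 3 3 4 5 6 7
  i=8: 1 2 3 4 4 5 6 7 8
  i=9: 1 2 3 4 5 6 7 8 9

hence w(1..9) = (7, 6, 1, 4, 8, 2, 9, 3, 5).

ℓ(w)=18; the 6 essential cells (i,j,r):

[(1, 6, 0), (2, 5, 0), (5, 3, 1), (5, 5, 2), (7, 3, 2), (7, 5, 3)]


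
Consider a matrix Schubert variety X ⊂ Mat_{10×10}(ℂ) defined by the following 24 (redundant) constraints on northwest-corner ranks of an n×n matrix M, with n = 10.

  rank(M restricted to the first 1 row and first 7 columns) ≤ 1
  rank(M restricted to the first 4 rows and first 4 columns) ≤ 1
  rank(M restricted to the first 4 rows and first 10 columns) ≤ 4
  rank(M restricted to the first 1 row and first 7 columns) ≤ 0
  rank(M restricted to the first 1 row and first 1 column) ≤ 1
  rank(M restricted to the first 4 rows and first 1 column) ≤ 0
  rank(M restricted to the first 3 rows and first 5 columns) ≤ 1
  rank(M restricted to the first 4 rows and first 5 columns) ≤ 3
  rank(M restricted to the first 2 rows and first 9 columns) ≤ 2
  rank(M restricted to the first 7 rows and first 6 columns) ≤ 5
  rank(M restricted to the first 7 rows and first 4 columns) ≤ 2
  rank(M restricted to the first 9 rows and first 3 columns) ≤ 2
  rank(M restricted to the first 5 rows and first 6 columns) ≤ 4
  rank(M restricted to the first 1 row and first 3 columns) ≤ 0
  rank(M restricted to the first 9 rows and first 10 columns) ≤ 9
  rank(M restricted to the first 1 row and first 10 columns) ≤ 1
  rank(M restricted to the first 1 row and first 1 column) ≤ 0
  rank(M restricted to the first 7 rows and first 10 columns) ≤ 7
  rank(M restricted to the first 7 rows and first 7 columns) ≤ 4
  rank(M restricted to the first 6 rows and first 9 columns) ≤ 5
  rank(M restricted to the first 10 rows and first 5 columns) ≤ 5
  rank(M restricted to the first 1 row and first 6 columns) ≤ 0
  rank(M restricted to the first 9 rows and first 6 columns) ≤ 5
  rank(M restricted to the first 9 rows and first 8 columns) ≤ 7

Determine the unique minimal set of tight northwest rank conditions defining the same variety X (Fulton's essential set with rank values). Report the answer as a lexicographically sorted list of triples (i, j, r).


The tightest implied rank at each (i,j), from the 24 conditions:

  i=1: 0 | 0 | 0 | 0 | 0 | 0 | 0 | 1 | 1 | 1
  i=2: 0 | 1 | 1 | 1 | 1 | 1 | 1 | 2 | 2 | 2
  i=3: 0 | 1 | 1 | 1 | 1 | 2 | 2 | 3 | 3 | 3
  i=4: 0 | 1 | 1 | 1 | 2 | 3 | 3 | 4 | 4 | 4
  i=5: 1 | 2 | 2 | 2 | 3 | 4 | 4 | 5 | 5 | 5
  i=6: 1 | 2 | 2 | 2 | 3 | 4 | 4 | 5 | 5 | 6
  i=7: 1 | 2 | 2 | 2 | 3 | 4 | 4 | 5 | 6 | 7
  i=8: 1 | 2 | 2 | 3 | 4 | 5 | 5 | 6 | 7 | 8
  i=9: 1 | 2 | 2 | 3 | 4 | 5 | 6 | 7 | 8 | 9
  i=10: 1 | 2 | 3 | 4 | 5 | 6 | 7 | 8 | 9 | 10

the unique w with this rank table is (8, 2, 6, 5, 1, 10, 9, 4, 7, 3).

8 SE-corners of the 24-cell Rothe diagram give Ess(w):

[(1, 7, 0), (3, 5, 1), (4, 1, 0), (4, 4, 1), (6, 9, 5), (7, 4, 2), (7, 7, 4), (9, 3, 2)]
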